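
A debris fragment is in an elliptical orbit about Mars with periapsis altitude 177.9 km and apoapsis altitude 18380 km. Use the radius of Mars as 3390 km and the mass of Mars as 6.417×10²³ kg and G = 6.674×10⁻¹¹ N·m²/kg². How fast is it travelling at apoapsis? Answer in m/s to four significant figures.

v ≈ 744.3 m/s

μ = GM = 6.674×10⁻¹¹ × 6.417×10²³ = 4.283×10¹³ m³/s².
r_p = 3390 + 177.9 = 3567.9 km = 3.5679×10⁶ m.
r_a = 3390 + 18380 = 21770 km = 2.1770×10⁷ m.
Semi-major axis a = (r_p + r_a)/2 = 12669 km = 1.267×10⁷ m.
Vis-viva: v² = μ(2/r − 1/a) = 4.283×10¹³ × (9.187×10⁻⁸ − 7.893×10⁻⁸) = 5.540×10⁵ m²/s².
v = 744.3 m/s.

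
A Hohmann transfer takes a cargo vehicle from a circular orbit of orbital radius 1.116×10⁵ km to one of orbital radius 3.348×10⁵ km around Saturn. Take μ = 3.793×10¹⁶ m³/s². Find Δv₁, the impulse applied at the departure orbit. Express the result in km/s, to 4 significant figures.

r₁ = 1.116×10⁵ km = 1.116×10⁸ m.
r₂ = 3.348×10⁵ km = 3.348×10⁸ m.
Transfer ellipse a_t = (r₁ + r₂)/2 = 2.232×10⁸ m.
At r₁: circular v_c1 = √(μ/r₁) = 18440 m/s; transfer-perikrone v_p = √[μ(2/r₁ − 1/a_t)] = 22580 m/s.
Δv₁ = v_p − v_c1 = 4143 m/s.
= 4.143 km/s.

Δv ≈ 4.143 km/s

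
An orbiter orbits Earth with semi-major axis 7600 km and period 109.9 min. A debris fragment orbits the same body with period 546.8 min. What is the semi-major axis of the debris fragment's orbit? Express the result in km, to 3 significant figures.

a₂ ≈ 22100 km

Kepler's third law: a³ ∝ T², so a₂ = a₁ (T₂/T₁)^(2/3).
T₂/T₁ = 4.975, (T₂/T₁)^(2/3) = 2.914.
a₂ = 7600 × 2.914 = 22150 km.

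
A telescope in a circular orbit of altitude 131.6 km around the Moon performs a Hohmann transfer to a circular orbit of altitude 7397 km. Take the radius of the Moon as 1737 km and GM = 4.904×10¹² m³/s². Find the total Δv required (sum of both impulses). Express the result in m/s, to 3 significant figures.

r₁ = 1737 + 131.6 = 1868.6 km = 1.8686×10⁶ m.
r₂ = 1737 + 7397 = 9134.0 km = 9.1340×10⁶ m.
Transfer ellipse a_t = (r₁ + r₂)/2 = 5.501×10⁶ m.
At r₁: circular v_c1 = √(μ/r₁) = 1620 m/s; transfer-perilune v_p = √[μ(2/r₁ − 1/a_t)] = 2087 m/s.
Δv₁ = v_p − v_c1 = 467.4 m/s.
At r₂: circular v_c2 = √(μ/r₂) = 732.7 m/s; transfer-apolune v_a = √[μ(2/r₂ − 1/a_t)] = 427.0 m/s.
Δv₂ = v_c2 − v_a = 305.7 m/s.
Total Δv = Δv₁ + Δv₂ = 773.1 m/s.

Δv_total ≈ 773 m/s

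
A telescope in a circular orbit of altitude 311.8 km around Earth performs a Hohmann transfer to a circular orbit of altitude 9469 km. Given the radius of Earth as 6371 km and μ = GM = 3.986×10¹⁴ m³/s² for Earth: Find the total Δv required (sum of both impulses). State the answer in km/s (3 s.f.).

r₁ = 6371 + 311.8 = 6682.8 km = 6.6828×10⁶ m.
r₂ = 6371 + 9469 = 15840 km = 1.5840×10⁷ m.
Transfer ellipse a_t = (r₁ + r₂)/2 = 1.126×10⁷ m.
At r₁: circular v_c1 = √(μ/r₁) = 7723 m/s; transfer-perigee v_p = √[μ(2/r₁ − 1/a_t)] = 9159 m/s.
Δv₁ = v_p − v_c1 = 1436 m/s.
At r₂: circular v_c2 = √(μ/r₂) = 5016 m/s; transfer-apogee v_a = √[μ(2/r₂ − 1/a_t)] = 3864 m/s.
Δv₂ = v_c2 − v_a = 1152 m/s.
Total Δv = Δv₁ + Δv₂ = 2588 m/s = 2.588 km/s.

Δv_total ≈ 2.59 km/s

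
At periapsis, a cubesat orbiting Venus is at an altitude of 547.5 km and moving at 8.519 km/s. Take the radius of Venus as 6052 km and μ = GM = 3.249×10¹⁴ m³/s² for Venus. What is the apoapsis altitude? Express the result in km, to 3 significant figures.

apoapsis altitude ≈ 12400 km

r_p = 6052 + 547.5 = 6599.5 km = 6.600×10⁶ m.
Specific energy ε = v²/2 − μ/r = -1.294×10⁷ J/kg, so a = −μ/(2ε) = 1.255×10⁷ m.
The apsides satisfy r_p + r_a = 2a, so the apoapsis radius is 2a − r_p = 1.850×10⁷ m = 18500 km.
Apoapsis altitude = 18500 − 6052 = 12448 km.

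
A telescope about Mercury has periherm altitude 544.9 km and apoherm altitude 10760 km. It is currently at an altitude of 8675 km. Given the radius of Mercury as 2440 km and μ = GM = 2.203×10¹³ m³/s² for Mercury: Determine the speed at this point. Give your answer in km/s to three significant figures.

v ≈ 1.11 km/s

r_p = 2440 + 544.9 = 2984.9 km = 2.9849×10⁶ m.
r_a = 2440 + 10760 = 13200 km = 1.3200×10⁷ m.
r = 2440 + 8675 = 11115 km = 1.112×10⁷ m.
Semi-major axis a = (r_p + r_a)/2 = 8092.4 km = 8.092×10⁶ m.
Vis-viva: v² = μ(2/r − 1/a) = 2.203×10¹³ × (1.799×10⁻⁷ − 1.236×10⁻⁷) = 1.242×10⁶ m²/s².
v = 1114 m/s = 1.114 km/s.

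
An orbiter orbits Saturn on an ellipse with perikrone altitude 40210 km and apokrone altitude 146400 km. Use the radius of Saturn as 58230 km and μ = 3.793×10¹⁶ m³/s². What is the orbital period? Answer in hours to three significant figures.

r_p = 58230 + 40210 = 98440 km = 9.8440×10⁷ m.
r_a = 58230 + 146400 = 204630 km = 2.0463×10⁸ m.
Semi-major axis a = (r_p + r_a)/2 = (98440 + 2.0463×10⁵)/2 = 1.5154×10⁵ km = 1.515×10⁸ m.
By Kepler's third law T = 2π√(a³/μ) = 2π × 9.578×10³ = 6.018×10⁴ s.
= 16.72 hours.

T ≈ 16.7 hours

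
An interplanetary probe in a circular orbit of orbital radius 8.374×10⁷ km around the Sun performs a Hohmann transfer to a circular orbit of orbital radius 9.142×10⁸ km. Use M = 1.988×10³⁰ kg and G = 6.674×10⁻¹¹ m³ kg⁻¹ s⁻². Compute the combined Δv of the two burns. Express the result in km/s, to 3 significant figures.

μ = GM = 6.674×10⁻¹¹ × 1.988×10³⁰ = 1.327×10²⁰ m³/s².
r₁ = 8.374×10⁷ km = 8.374×10¹⁰ m.
r₂ = 9.142×10⁸ km = 9.142×10¹¹ m.
Transfer ellipse a_t = (r₁ + r₂)/2 = 4.990×10¹¹ m.
At r₁: circular v_c1 = √(μ/r₁) = 39800 m/s; transfer-perihelion v_p = √[μ(2/r₁ − 1/a_t)] = 53880 m/s.
Δv₁ = v_p − v_c1 = 14070 m/s.
At r₂: circular v_c2 = √(μ/r₂) = 12050 m/s; transfer-aphelion v_a = √[μ(2/r₂ − 1/a_t)] = 4935 m/s.
Δv₂ = v_c2 − v_a = 7112 m/s.
Total Δv = Δv₁ + Δv₂ = 21190 m/s = 21.19 km/s.

Δv_total ≈ 21.2 km/s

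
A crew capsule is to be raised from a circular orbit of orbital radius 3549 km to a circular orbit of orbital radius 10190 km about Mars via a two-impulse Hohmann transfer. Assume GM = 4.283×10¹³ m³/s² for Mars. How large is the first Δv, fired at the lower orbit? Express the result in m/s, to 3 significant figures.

r₁ = 3549 km = 3.549×10⁶ m.
r₂ = 10190 km = 1.019×10⁷ m.
Transfer ellipse a_t = (r₁ + r₂)/2 = 6.870×10⁶ m.
At r₁: circular v_c1 = √(μ/r₁) = 3474 m/s; transfer-periapsis v_p = √[μ(2/r₁ − 1/a_t)] = 4231 m/s.
Δv₁ = v_p − v_c1 = 757.1 m/s.

Δv ≈ 757 m/s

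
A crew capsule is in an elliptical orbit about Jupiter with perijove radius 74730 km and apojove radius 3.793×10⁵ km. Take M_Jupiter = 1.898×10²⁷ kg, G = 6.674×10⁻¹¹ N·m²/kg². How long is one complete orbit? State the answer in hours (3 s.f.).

T ≈ 16.8 hours

μ = GM = 6.674×10⁻¹¹ × 1.898×10²⁷ = 1.267×10¹⁷ m³/s².
Semi-major axis a = (r_p + r_a)/2 = (74730 + 3.7930×10⁵)/2 = 2.2702×10⁵ km = 2.270×10⁸ m.
By Kepler's third law T = 2π√(a³/μ) = 2π × 9.610×10³ = 6.038×10⁴ s.
= 16.77 hours.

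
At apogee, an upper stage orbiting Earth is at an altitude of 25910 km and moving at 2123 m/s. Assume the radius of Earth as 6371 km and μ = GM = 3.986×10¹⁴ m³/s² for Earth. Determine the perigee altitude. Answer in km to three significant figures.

perigee altitude ≈ 836 km

r_a = 6371 + 25910 = 32281 km = 3.228×10⁷ m.
Specific energy ε = v²/2 − μ/r = -1.009×10⁷ J/kg, so a = −μ/(2ε) = 1.974×10⁷ m.
The apsides satisfy r_p + r_a = 2a, so the perigee radius is 2a − r_a = 7.207×10⁶ m = 7206.8 km.
Perigee altitude = 7206.8 − 6371 = 835.80 km.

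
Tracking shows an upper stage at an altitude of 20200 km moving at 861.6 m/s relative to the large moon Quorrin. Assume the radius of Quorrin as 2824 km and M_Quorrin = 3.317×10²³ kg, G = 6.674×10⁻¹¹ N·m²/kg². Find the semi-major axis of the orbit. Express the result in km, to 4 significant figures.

a ≈ 18750 km

μ = GM = 6.674×10⁻¹¹ × 3.317×10²³ = 2.214×10¹³ m³/s².
r = 2824 + 20200 = 23024 km = 2.302×10⁷ m.
Vis-viva rearranged: 1/a = 2/r − v²/μ = 8.687×10⁻⁸ − 3.353×10⁻⁸ = 5.333×10⁻⁸ m⁻¹.
a = 1.875×10⁷ m = 18750 km.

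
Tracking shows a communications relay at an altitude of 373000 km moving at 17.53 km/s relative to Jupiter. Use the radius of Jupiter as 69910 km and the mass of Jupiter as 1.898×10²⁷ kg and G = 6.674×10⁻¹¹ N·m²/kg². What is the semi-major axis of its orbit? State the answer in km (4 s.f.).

μ = GM = 6.674×10⁻¹¹ × 1.898×10²⁷ = 1.267×10¹⁷ m³/s².
r = 69910 + 373000 = 4.4291×10⁵ km = 4.429×10⁸ m.
Specific orbital energy ε = v²/2 − μ/r = (17530)²/2 − 1.267×10¹⁷/4.429×10⁸ = -1.324×10⁸ J/kg.
Since ε = −μ/(2a), a = −μ/(2ε) = 4.786×10⁸ m = 4.7855×10⁵ km.

a ≈ 4.786×10⁵ km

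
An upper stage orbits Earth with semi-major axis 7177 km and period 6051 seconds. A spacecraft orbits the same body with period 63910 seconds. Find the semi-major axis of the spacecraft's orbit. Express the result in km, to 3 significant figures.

Kepler's third law: a³ ∝ T², so a₂ = a₁ (T₂/T₁)^(2/3).
T₂/T₁ = 10.56, (T₂/T₁)^(2/3) = 4.814.
a₂ = 7177 × 4.814 = 34550 km.

a₂ ≈ 34500 km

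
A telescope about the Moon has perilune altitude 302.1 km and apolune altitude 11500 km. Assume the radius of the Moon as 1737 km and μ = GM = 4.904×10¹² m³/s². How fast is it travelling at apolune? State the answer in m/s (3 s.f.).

v ≈ 314 m/s

r_p = 1737 + 302.1 = 2039.1 km = 2.0391×10⁶ m.
r_a = 1737 + 11500 = 13237 km = 1.3237×10⁷ m.
Semi-major axis a = (r_p + r_a)/2 = 7638.1 km = 7.638×10⁶ m.
Vis-viva: v² = μ(2/r − 1/a) = 4.904×10¹² × (1.511×10⁻⁷ − 1.309×10⁻⁷) = 9.890×10⁴ m²/s².
v = 314.5 m/s.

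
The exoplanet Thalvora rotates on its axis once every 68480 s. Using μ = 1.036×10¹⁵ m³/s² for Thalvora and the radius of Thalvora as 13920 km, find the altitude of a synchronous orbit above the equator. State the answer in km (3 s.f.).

h_sync ≈ 35800 km

A synchronous orbit has period T, so by Kepler's third law a = (μT²/4π²)^(1/3).
μT²/4π² = 1.036×10¹⁵ × (6.848×10⁴)² / 39.48 = 1.231×10²³ m³.
a = 4.974×10⁷ m = 49740 km.
Altitude h = a − R = 49740 − 13920 = 35820 km.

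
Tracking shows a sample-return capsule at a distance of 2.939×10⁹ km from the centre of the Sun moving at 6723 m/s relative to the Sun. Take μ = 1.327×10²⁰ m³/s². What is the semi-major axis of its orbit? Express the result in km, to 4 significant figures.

r = 2.939×10¹² m.
Specific orbital energy ε = v²/2 − μ/r = (6723)²/2 − 1.327×10²⁰/2.939×10¹² = -2.255×10⁷ J/kg.
Since ε = −μ/(2a), a = −μ/(2ε) = 2.942×10¹² m = 2.9421×10⁹ km.

a ≈ 2.942×10⁹ km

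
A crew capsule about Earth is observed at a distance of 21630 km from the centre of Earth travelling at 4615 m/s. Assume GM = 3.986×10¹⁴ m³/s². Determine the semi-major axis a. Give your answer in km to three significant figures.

r = 2.163×10⁷ m.
Vis-viva rearranged: 1/a = 2/r − v²/μ = 9.246×10⁻⁸ − 5.343×10⁻⁸ = 3.903×10⁻⁸ m⁻¹.
a = 2.562×10⁷ m = 25620 km.

a ≈ 25600 km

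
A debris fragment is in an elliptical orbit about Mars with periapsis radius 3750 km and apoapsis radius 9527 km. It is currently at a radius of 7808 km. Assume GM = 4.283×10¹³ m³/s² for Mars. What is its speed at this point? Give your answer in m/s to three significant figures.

Semi-major axis a = (r_p + r_a)/2 = 6638.5 km = 6.638×10⁶ m.
Vis-viva: v² = μ(2/r − 1/a) = 4.283×10¹³ × (2.561×10⁻⁷ − 1.506×10⁻⁷) = 4.519×10⁶ m²/s².
v = 2126 m/s.

v ≈ 2130 m/s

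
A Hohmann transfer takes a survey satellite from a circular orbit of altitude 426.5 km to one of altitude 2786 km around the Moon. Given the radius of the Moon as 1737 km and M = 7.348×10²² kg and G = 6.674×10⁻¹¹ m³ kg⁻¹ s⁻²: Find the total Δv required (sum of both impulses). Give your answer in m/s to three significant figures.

Δv_total ≈ 449 m/s

μ = GM = 6.674×10⁻¹¹ × 7.348×10²² = 4.904×10¹² m³/s².
r₁ = 1737 + 426.5 = 2163.5 km = 2.1635×10⁶ m.
r₂ = 1737 + 2786 = 4523.0 km = 4.5230×10⁶ m.
Transfer ellipse a_t = (r₁ + r₂)/2 = 3.343×10⁶ m.
At r₁: circular v_c1 = √(μ/r₁) = 1506 m/s; transfer-perilune v_p = √[μ(2/r₁ − 1/a_t)] = 1751 m/s.
Δv₁ = v_p − v_c1 = 245.6 m/s.
At r₂: circular v_c2 = √(μ/r₂) = 1041 m/s; transfer-apolune v_a = √[μ(2/r₂ − 1/a_t)] = 837.6 m/s.
Δv₂ = v_c2 − v_a = 203.6 m/s.
Total Δv = Δv₁ + Δv₂ = 449.2 m/s.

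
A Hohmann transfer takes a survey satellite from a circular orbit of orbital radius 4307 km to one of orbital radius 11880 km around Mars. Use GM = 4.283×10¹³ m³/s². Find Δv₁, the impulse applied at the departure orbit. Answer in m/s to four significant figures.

r₁ = 4307 km = 4.307×10⁶ m.
r₂ = 11880 km = 1.188×10⁷ m.
Transfer ellipse a_t = (r₁ + r₂)/2 = 8.094×10⁶ m.
At r₁: circular v_c1 = √(μ/r₁) = 3153 m/s; transfer-periapsis v_p = √[μ(2/r₁ − 1/a_t)] = 3821 m/s.
Δv₁ = v_p − v_c1 = 667.1 m/s.

Δv ≈ 667.1 m/s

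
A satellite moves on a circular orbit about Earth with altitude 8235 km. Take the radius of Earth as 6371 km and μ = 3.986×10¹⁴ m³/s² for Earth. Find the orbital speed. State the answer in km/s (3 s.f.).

r = 6371 + 8235 = 14606 km = 1.4606×10⁷ m.
For a circular orbit v = √(μ/r) = √(3.986×10¹⁴ / 1.461×10⁷) = √(2.729×10⁷) = 5224 m/s.
That is 5.224 km/s.

v ≈ 5.22 km/s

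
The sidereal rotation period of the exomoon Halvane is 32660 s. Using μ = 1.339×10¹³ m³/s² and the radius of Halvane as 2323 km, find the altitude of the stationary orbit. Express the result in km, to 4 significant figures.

A synchronous orbit has period T, so by Kepler's third law a = (μT²/4π²)^(1/3).
μT²/4π² = 1.339×10¹³ × (3.266×10⁴)² / 39.48 = 3.618×10²⁰ m³.
a = 7.126×10⁶ m = 7125.5 km.
Altitude h = a − R = 7125.5 − 2323 = 4802.5 km.

h_sync ≈ 4803 km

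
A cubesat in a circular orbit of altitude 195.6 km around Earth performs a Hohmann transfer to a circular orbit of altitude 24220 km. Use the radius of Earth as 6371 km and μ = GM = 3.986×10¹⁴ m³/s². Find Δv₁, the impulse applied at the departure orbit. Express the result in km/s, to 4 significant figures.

Δv ≈ 2.206 km/s

r₁ = 6371 + 195.6 = 6566.6 km = 6.5666×10⁶ m.
r₂ = 6371 + 24220 = 30591 km = 3.0591×10⁷ m.
Transfer ellipse a_t = (r₁ + r₂)/2 = 1.858×10⁷ m.
At r₁: circular v_c1 = √(μ/r₁) = 7791 m/s; transfer-perigee v_p = √[μ(2/r₁ − 1/a_t)] = 9997 m/s.
Δv₁ = v_p − v_c1 = 2206 m/s.
= 2.206 km/s.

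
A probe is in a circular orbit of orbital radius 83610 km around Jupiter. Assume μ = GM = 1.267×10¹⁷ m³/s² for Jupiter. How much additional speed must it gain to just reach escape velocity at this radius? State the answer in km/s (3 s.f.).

Δv ≈ 16.1 km/s

r = 83610 km = 8.361×10⁷ m.
Circular speed v_c = √(μ/r) = 38930 m/s.
Escape speed v_esc = √(2μ/r) = √2 × v_c = 55050 m/s.
Δv = v_esc − v_c = 16120 m/s = 16.12 km/s.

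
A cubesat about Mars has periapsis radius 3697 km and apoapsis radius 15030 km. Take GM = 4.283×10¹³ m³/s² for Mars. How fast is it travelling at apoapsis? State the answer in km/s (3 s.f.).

Semi-major axis a = (r_p + r_a)/2 = 9363.5 km = 9.364×10⁶ m.
Vis-viva: v² = μ(2/r − 1/a) = 4.283×10¹³ × (1.331×10⁻⁷ − 1.068×10⁻⁷) = 1.125×10⁶ m²/s².
v = 1061 m/s = 1.061 km/s.

v ≈ 1.06 km/s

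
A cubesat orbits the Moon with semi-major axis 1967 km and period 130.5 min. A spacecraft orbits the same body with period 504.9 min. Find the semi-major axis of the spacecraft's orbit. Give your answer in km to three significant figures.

a₂ ≈ 4850 km

Kepler's third law: a³ ∝ T², so a₂ = a₁ (T₂/T₁)^(2/3).
T₂/T₁ = 3.869, (T₂/T₁)^(2/3) = 2.465.
a₂ = 1967 × 2.465 = 4848 km.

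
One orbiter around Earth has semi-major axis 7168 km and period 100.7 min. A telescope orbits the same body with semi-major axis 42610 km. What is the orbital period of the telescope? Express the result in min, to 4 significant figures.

Kepler's third law: T² ∝ a³, so T₂ = T₁ (a₂/a₁)^(3/2).
a₂/a₁ = 5.944, (a₂/a₁)^(3/2) = 14.49.
T₂ = 100.7 × 14.49 = 1459 min.

T₂ ≈ 1459 min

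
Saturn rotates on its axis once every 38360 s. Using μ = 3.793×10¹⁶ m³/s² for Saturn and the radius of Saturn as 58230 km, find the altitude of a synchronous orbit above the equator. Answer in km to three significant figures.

A synchronous orbit has period T, so by Kepler's third law a = (μT²/4π²)^(1/3).
μT²/4π² = 3.793×10¹⁶ × (3.836×10⁴)² / 39.48 = 1.414×10²⁴ m³.
a = 1.122×10⁸ m = 1.1223×10⁵ km.
Altitude h = a − R = 1.1223×10⁵ − 58230 = 54005 km.

h_sync ≈ 54000 km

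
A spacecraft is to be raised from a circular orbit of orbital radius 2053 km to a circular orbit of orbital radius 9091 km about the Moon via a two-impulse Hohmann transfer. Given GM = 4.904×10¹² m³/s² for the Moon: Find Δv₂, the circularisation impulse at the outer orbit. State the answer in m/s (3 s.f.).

Δv ≈ 289 m/s

r₁ = 2053 km = 2.053×10⁶ m.
r₂ = 9091 km = 9.091×10⁶ m.
Transfer ellipse a_t = (r₁ + r₂)/2 = 5.572×10⁶ m.
At r₁: circular v_c1 = √(μ/r₁) = 1546 m/s; transfer-perilune v_p = √[μ(2/r₁ − 1/a_t)] = 1974 m/s.
At r₂: circular v_c2 = √(μ/r₂) = 734.5 m/s; transfer-apolune v_a = √[μ(2/r₂ − 1/a_t)] = 445.8 m/s.
Δv₂ = v_c2 − v_a = 288.6 m/s.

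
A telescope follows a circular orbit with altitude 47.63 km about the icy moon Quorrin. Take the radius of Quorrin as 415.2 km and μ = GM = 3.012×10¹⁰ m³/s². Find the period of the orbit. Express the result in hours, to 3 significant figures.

T ≈ 3.17 hours

r = 415.2 + 47.63 = 462.83 km = 4.6283×10⁵ m.
Kepler's third law: T = 2π√(r³/μ) = 2π√((4.628×10⁵)³ / 3.012×10¹⁰).
r³/μ = 3.292×10⁶ s², so T = 2π × 1.814×10³ = 1.140×10⁴ s.
Converting: 1.140×10⁴ s ÷ 3600 = 3.167 hours.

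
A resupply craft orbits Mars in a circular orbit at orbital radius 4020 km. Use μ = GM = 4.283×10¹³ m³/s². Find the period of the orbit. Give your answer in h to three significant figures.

r = 4020 km = 4.020×10⁶ m.
Kepler's third law: T = 2π√(r³/μ) = 2π√((4.020×10⁶)³ / 4.283×10¹³).
r³/μ = 1.517×10⁶ s², so T = 2π × 1.232×10³ = 7.738×10³ s.
Converting: 7.738×10³ s ÷ 3600 = 2.150 h.

T ≈ 2.15 h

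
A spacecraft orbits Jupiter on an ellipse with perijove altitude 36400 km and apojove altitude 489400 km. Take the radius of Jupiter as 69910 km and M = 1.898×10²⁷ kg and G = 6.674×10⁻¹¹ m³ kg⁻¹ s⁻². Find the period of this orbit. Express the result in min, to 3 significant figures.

T ≈ 1790 min

μ = GM = 6.674×10⁻¹¹ × 1.898×10²⁷ = 1.267×10¹⁷ m³/s².
r_p = 69910 + 36400 = 106310 km = 1.0631×10⁸ m.
r_a = 69910 + 489400 = 559310 km = 5.5931×10⁸ m.
Semi-major axis a = (r_p + r_a)/2 = (1.0631×10⁵ + 5.5931×10⁵)/2 = 3.3281×10⁵ km = 3.328×10⁸ m.
By Kepler's third law T = 2π√(a³/μ) = 2π × 1.706×10⁴ = 1.072×10⁵ s.
= 1786 min.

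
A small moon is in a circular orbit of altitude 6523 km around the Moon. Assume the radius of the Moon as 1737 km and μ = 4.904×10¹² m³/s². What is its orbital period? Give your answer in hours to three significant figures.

T ≈ 18.7 hours

r = 1737 + 6523 = 8260.0 km = 8.2600×10⁶ m.
Kepler's third law: T = 2π√(r³/μ) = 2π√((8.260×10⁶)³ / 4.904×10¹²).
r³/μ = 1.149×10⁸ s², so T = 2π × 1.072×10⁴ = 6.736×10⁴ s.
Converting: 6.736×10⁴ s ÷ 3600 = 18.71 hours.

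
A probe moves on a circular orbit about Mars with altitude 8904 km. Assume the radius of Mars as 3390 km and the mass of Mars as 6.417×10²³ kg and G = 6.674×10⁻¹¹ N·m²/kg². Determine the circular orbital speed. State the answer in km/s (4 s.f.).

μ = GM = 6.674×10⁻¹¹ × 6.417×10²³ = 4.283×10¹³ m³/s².
r = 3390 + 8904 = 12294 km = 1.2294×10⁷ m.
For a circular orbit v = √(μ/r) = √(4.283×10¹³ / 1.229×10⁷) = √(3.484×10⁶) = 1866 m/s.
That is 1.866 km/s.

v ≈ 1.866 km/s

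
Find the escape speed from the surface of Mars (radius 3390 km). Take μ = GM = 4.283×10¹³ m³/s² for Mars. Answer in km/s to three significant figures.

v_esc ≈ 5.03 km/s

r = R = 3.390×10⁶ m.
Escape speed v_esc = √(2μ/r) = √(2 × 4.283×10¹³ / 3.390×10⁶) = √(2.527×10⁷) = 5027 m/s.
= 5.027 km/s.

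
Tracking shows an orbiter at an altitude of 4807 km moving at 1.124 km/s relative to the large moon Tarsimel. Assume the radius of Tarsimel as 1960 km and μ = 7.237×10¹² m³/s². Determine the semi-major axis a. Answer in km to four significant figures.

a ≈ 8266 km

r = 1960 + 4807 = 6767.0 km = 6.767×10⁶ m.
Specific orbital energy ε = v²/2 − μ/r = (1124)²/2 − 7.237×10¹²/6.767×10⁶ = -4.378×10⁵ J/kg.
Since ε = −μ/(2a), a = −μ/(2ε) = 8.266×10⁶ m = 8265.8 km.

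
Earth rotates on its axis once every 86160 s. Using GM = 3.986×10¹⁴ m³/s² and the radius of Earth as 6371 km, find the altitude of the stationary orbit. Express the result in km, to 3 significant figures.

h_sync ≈ 35800 km

A synchronous orbit has period T, so by Kepler's third law a = (μT²/4π²)^(1/3).
μT²/4π² = 3.986×10¹⁴ × (8.616×10⁴)² / 39.48 = 7.495×10²² m³.
a = 4.216×10⁷ m = 42163 km.
Altitude h = a − R = 42163 − 6371 = 35792 km.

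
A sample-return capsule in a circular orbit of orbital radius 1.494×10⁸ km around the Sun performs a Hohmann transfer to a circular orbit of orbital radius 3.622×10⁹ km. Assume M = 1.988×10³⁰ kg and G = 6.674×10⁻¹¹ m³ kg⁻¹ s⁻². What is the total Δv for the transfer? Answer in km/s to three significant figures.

μ = GM = 6.674×10⁻¹¹ × 1.988×10³⁰ = 1.327×10²⁰ m³/s².
r₁ = 1.494×10⁸ km = 1.494×10¹¹ m.
r₂ = 3.622×10⁹ km = 3.622×10¹² m.
Transfer ellipse a_t = (r₁ + r₂)/2 = 1.886×10¹² m.
At r₁: circular v_c1 = √(μ/r₁) = 29800 m/s; transfer-perihelion v_p = √[μ(2/r₁ − 1/a_t)] = 41300 m/s.
Δv₁ = v_p − v_c1 = 11500 m/s.
At r₂: circular v_c2 = √(μ/r₂) = 6052 m/s; transfer-aphelion v_a = √[μ(2/r₂ − 1/a_t)] = 1704 m/s.
Δv₂ = v_c2 − v_a = 4349 m/s.
Total Δv = Δv₁ + Δv₂ = 15850 m/s = 15.85 km/s.

Δv_total ≈ 15.8 km/s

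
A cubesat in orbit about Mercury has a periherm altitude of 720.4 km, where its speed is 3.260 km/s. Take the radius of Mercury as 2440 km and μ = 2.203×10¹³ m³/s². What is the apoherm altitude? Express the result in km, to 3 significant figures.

apoherm altitude ≈ 7700 km

r_p = 2440 + 720.4 = 3160.4 km = 3.160×10⁶ m.
Specific energy ε = v²/2 − μ/r = -1.657×10⁶ J/kg, so a = −μ/(2ε) = 6.648×10⁶ m.
The apsides satisfy r_p + r_a = 2a, so the apoherm radius is 2a − r_p = 1.014×10⁷ m = 10136 km.
Apoherm altitude = 10136 − 2440 = 7696.0 km.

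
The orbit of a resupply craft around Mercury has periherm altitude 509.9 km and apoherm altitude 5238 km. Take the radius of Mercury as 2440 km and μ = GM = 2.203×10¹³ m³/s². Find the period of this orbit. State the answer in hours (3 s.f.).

T ≈ 4.56 hours

r_p = 2440 + 509.9 = 2949.9 km = 2.9499×10⁶ m.
r_a = 2440 + 5238 = 7678.0 km = 7.6780×10⁶ m.
Semi-major axis a = (r_p + r_a)/2 = (2949.9 + 7678.0)/2 = 5313.9 km = 5.314×10⁶ m.
By Kepler's third law T = 2π√(a³/μ) = 2π × 2.610×10³ = 1.640×10⁴ s.
= 4.555 hours.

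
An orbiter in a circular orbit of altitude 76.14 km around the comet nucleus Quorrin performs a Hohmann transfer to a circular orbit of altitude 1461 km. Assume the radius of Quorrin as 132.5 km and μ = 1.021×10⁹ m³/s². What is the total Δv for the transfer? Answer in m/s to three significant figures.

Δv_total ≈ 36.2 m/s

r₁ = 132.5 + 76.14 = 208.64 km = 2.0864×10⁵ m.
r₂ = 132.5 + 1461 = 1593.5 km = 1.5935×10⁶ m.
Transfer ellipse a_t = (r₁ + r₂)/2 = 9.011×10⁵ m.
At r₁: circular v_c1 = √(μ/r₁) = 69.95 m/s; transfer-periapsis v_p = √[μ(2/r₁ − 1/a_t)] = 93.03 m/s.
Δv₁ = v_p − v_c1 = 23.07 m/s.
At r₂: circular v_c2 = √(μ/r₂) = 25.31 m/s; transfer-apoapsis v_a = √[μ(2/r₂ − 1/a_t)] = 12.18 m/s.
Δv₂ = v_c2 − v_a = 13.13 m/s.
Total Δv = Δv₁ + Δv₂ = 36.21 m/s.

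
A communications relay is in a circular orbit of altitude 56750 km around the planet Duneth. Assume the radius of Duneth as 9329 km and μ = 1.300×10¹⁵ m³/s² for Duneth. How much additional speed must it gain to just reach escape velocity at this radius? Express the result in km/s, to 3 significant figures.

Δv ≈ 1.84 km/s

r = 9329 + 56750 = 66079 km = 6.6079×10⁷ m.
Circular speed v_c = √(μ/r) = 4435 m/s.
Escape speed v_esc = √(2μ/r) = √2 × v_c = 6273 m/s.
Δv = v_esc − v_c = 1837 m/s = 1.837 km/s.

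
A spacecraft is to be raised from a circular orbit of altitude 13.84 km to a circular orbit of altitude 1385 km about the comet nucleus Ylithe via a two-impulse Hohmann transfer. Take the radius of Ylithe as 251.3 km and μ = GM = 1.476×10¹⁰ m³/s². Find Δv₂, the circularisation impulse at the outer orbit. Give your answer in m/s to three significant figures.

Δv ≈ 44.8 m/s

r₁ = 251.3 + 13.84 = 265.14 km = 2.6514×10⁵ m.
r₂ = 251.3 + 1385 = 1636.3 km = 1.6363×10⁶ m.
Transfer ellipse a_t = (r₁ + r₂)/2 = 9.507×10⁵ m.
At r₁: circular v_c1 = √(μ/r₁) = 235.9 m/s; transfer-periapsis v_p = √[μ(2/r₁ − 1/a_t)] = 309.5 m/s.
At r₂: circular v_c2 = √(μ/r₂) = 94.98 m/s; transfer-apoapsis v_a = √[μ(2/r₂ − 1/a_t)] = 50.16 m/s.
Δv₂ = v_c2 − v_a = 44.82 m/s.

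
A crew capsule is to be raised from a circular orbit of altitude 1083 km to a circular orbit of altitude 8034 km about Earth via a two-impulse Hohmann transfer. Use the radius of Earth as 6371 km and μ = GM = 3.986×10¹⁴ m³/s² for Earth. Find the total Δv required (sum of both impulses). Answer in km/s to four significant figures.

r₁ = 6371 + 1083 = 7454.0 km = 7.4540×10⁶ m.
r₂ = 6371 + 8034 = 14405 km = 1.4405×10⁷ m.
Transfer ellipse a_t = (r₁ + r₂)/2 = 1.093×10⁷ m.
At r₁: circular v_c1 = √(μ/r₁) = 7313 m/s; transfer-perigee v_p = √[μ(2/r₁ − 1/a_t)] = 8395 m/s.
Δv₁ = v_p − v_c1 = 1083 m/s.
At r₂: circular v_c2 = √(μ/r₂) = 5260 m/s; transfer-apogee v_a = √[μ(2/r₂ − 1/a_t)] = 4344 m/s.
Δv₂ = v_c2 − v_a = 916.2 m/s.
Total Δv = Δv₁ + Δv₂ = 1999 m/s = 1.999 km/s.

Δv_total ≈ 1.999 km/s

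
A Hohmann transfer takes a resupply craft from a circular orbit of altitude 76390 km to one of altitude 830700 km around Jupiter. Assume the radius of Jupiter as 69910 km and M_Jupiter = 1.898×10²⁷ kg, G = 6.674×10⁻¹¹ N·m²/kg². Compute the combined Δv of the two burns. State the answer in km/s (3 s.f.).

μ = GM = 6.674×10⁻¹¹ × 1.898×10²⁷ = 1.267×10¹⁷ m³/s².
r₁ = 69910 + 76390 = 146300 km = 1.4630×10⁸ m.
r₂ = 69910 + 830700 = 900610 km = 9.0061×10⁸ m.
Transfer ellipse a_t = (r₁ + r₂)/2 = 5.235×10⁸ m.
At r₁: circular v_c1 = √(μ/r₁) = 29430 m/s; transfer-perijove v_p = √[μ(2/r₁ − 1/a_t)] = 38600 m/s.
Δv₁ = v_p − v_c1 = 9171 m/s.
At r₂: circular v_c2 = √(μ/r₂) = 11860 m/s; transfer-apojove v_a = √[μ(2/r₂ − 1/a_t)] = 6270 m/s.
Δv₂ = v_c2 − v_a = 5590 m/s.
Total Δv = Δv₁ + Δv₂ = 14760 m/s = 14.76 km/s.

Δv_total ≈ 14.8 km/s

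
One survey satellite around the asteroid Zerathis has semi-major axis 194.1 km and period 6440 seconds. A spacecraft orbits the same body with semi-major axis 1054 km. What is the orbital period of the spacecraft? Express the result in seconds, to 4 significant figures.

T₂ ≈ 81490 seconds

Kepler's third law: T² ∝ a³, so T₂ = T₁ (a₂/a₁)^(3/2).
a₂/a₁ = 5.430, (a₂/a₁)^(3/2) = 12.65.
T₂ = 6440 × 12.65 = 81490 seconds.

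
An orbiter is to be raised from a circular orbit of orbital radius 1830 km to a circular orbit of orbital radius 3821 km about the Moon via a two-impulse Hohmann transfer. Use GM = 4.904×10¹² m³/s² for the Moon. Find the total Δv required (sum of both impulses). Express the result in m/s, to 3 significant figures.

r₁ = 1830 km = 1.830×10⁶ m.
r₂ = 3821 km = 3.821×10⁶ m.
Transfer ellipse a_t = (r₁ + r₂)/2 = 2.826×10⁶ m.
At r₁: circular v_c1 = √(μ/r₁) = 1637 m/s; transfer-perilune v_p = √[μ(2/r₁ − 1/a_t)] = 1904 m/s.
Δv₁ = v_p − v_c1 = 266.7 m/s.
At r₂: circular v_c2 = √(μ/r₂) = 1133 m/s; transfer-apolune v_a = √[μ(2/r₂ − 1/a_t)] = 911.7 m/s.
Δv₂ = v_c2 − v_a = 221.2 m/s.
Total Δv = Δv₁ + Δv₂ = 487.8 m/s.

Δv_total ≈ 488 m/s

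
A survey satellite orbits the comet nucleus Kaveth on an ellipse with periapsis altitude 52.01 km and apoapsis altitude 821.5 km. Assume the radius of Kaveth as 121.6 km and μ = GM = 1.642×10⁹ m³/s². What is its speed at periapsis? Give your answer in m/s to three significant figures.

r_p = 121.6 + 52.01 = 173.61 km = 1.7361×10⁵ m.
r_a = 121.6 + 821.5 = 943.10 km = 9.4310×10⁵ m.
Semi-major axis a = (r_p + r_a)/2 = 558.36 km = 5.584×10⁵ m.
Vis-viva: v² = μ(2/r − 1/a) = 1.642×10⁹ × (1.152×10⁻⁵ − 1.791×10⁻⁶) = 1.598×10⁴ m²/s².
v = 126.4 m/s.

v ≈ 126 m/s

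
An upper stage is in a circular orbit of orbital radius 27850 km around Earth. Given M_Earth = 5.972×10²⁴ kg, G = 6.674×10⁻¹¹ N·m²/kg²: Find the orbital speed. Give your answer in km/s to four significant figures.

μ = GM = 6.674×10⁻¹¹ × 5.972×10²⁴ = 3.986×10¹⁴ m³/s².
r = 27850 km = 2.785×10⁷ m.
For a circular orbit v = √(μ/r) = √(3.986×10¹⁴ / 2.785×10⁷) = √(1.431×10⁷) = 3783 m/s.
That is 3.783 km/s.

v ≈ 3.783 km/s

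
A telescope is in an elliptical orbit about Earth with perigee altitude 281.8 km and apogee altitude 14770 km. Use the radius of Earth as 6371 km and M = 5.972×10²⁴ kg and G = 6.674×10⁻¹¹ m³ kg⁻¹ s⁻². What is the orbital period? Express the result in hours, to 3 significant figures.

T ≈ 4.53 hours

μ = GM = 6.674×10⁻¹¹ × 5.972×10²⁴ = 3.986×10¹⁴ m³/s².
r_p = 6371 + 281.8 = 6652.8 km = 6.6528×10⁶ m.
r_a = 6371 + 14770 = 21141 km = 2.1141×10⁷ m.
Semi-major axis a = (r_p + r_a)/2 = (6652.8 + 21141)/2 = 13897 km = 1.390×10⁷ m.
By Kepler's third law T = 2π√(a³/μ) = 2π × 2.595×10³ = 1.630×10⁴ s.
= 4.529 hours.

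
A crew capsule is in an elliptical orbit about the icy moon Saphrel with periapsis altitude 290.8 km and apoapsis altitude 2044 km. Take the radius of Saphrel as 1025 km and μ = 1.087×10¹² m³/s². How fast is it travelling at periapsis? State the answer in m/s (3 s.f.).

v ≈ 1080 m/s

r_p = 1025 + 290.8 = 1315.8 km = 1.3158×10⁶ m.
r_a = 1025 + 2044 = 3069.0 km = 3.0690×10⁶ m.
Semi-major axis a = (r_p + r_a)/2 = 2192.4 km = 2.192×10⁶ m.
Vis-viva: v² = μ(2/r − 1/a) = 1.087×10¹² × (1.520×10⁻⁶ − 4.561×10⁻⁷) = 1.156×10⁶ m²/s².
v = 1075 m/s.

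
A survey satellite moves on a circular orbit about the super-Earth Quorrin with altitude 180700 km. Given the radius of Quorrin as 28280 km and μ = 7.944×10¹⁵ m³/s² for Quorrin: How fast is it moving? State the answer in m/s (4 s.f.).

r = 28280 + 180700 = 208980 km = 2.0898×10⁸ m.
For a circular orbit v = √(μ/r) = √(7.944×10¹⁵ / 2.090×10⁸) = √(3.801×10⁷) = 6165 m/s.

v ≈ 6165 m/s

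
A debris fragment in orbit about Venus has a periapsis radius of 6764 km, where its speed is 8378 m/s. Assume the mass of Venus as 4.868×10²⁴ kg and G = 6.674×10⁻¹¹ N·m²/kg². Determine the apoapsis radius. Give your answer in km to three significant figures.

μ = GM = 6.674×10⁻¹¹ × 4.868×10²⁴ = 3.249×10¹⁴ m³/s².
r_p = 6.764×10⁶ m.
Specific energy ε = v²/2 − μ/r = -1.294×10⁷ J/kg, so a = −μ/(2ε) = 1.256×10⁷ m.
The apsides satisfy r_p + r_a = 2a, so the apoapsis radius is 2a − r_p = 1.835×10⁷ m = 18350 km.

apoapsis radius ≈ 18300 km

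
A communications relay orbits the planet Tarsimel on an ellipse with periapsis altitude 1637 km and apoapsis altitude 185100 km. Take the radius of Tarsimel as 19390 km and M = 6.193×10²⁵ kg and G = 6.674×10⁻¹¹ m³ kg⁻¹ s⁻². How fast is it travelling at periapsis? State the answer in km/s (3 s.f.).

v ≈ 18.9 km/s

μ = GM = 6.674×10⁻¹¹ × 6.193×10²⁵ = 4.133×10¹⁵ m³/s².
r_p = 19390 + 1637 = 21027 km = 2.1027×10⁷ m.
r_a = 19390 + 185100 = 204490 km = 2.0449×10⁸ m.
Semi-major axis a = (r_p + r_a)/2 = 1.1276×10⁵ km = 1.128×10⁸ m.
Vis-viva: v² = μ(2/r − 1/a) = 4.133×10¹⁵ × (9.512×10⁻⁸ − 8.869×10⁻⁹) = 3.565×10⁸ m²/s².
v = 18880 m/s = 18.88 km/s.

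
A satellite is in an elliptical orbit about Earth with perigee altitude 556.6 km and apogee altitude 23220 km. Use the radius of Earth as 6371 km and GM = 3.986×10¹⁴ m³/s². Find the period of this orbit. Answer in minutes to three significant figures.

r_p = 6371 + 556.6 = 6927.6 km = 6.9276×10⁶ m.
r_a = 6371 + 23220 = 29591 km = 2.9591×10⁷ m.
Semi-major axis a = (r_p + r_a)/2 = (6927.6 + 29591)/2 = 18259 km = 1.826×10⁷ m.
By Kepler's third law T = 2π√(a³/μ) = 2π × 3.908×10³ = 2.455×10⁴ s.
= 409.2 minutes.

T ≈ 409 minutes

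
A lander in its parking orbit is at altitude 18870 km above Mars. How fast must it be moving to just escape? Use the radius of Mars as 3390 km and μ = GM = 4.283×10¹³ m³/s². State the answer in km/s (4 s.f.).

v_esc ≈ 1.962 km/s

r = 3390 + 18870 = 22260 km = 2.2260×10⁷ m.
Escape speed v_esc = √(2μ/r) = √(2 × 4.283×10¹³ / 2.226×10⁷) = √(3.848×10⁶) = 1962 m/s.
= 1.962 km/s.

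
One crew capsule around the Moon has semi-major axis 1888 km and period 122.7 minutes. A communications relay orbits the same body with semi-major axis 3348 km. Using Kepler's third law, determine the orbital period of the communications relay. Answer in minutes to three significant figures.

Kepler's third law: T² ∝ a³, so T₂ = T₁ (a₂/a₁)^(3/2).
a₂/a₁ = 1.773, (a₂/a₁)^(3/2) = 2.361.
T₂ = 122.7 × 2.361 = 289.7 minutes.

T₂ ≈ 290 minutes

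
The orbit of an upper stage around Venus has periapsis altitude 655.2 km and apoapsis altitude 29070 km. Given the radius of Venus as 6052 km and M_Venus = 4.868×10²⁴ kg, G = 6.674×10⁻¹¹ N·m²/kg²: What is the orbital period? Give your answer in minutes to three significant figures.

μ = GM = 6.674×10⁻¹¹ × 4.868×10²⁴ = 3.249×10¹⁴ m³/s².
r_p = 6052 + 655.2 = 6707.2 km = 6.7072×10⁶ m.
r_a = 6052 + 29070 = 35122 km = 3.5122×10⁷ m.
Semi-major axis a = (r_p + r_a)/2 = (6707.2 + 35122)/2 = 20915 km = 2.091×10⁷ m.
By Kepler's third law T = 2π√(a³/μ) = 2π × 5.306×10³ = 3.334×10⁴ s.
= 555.7 minutes.

T ≈ 556 minutes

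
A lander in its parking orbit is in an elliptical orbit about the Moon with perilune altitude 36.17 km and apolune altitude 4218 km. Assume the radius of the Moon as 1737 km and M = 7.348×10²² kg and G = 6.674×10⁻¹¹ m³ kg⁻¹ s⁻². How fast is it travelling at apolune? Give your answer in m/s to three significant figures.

v ≈ 615 m/s

μ = GM = 6.674×10⁻¹¹ × 7.348×10²² = 4.904×10¹² m³/s².
r_p = 1737 + 36.17 = 1773.2 km = 1.7732×10⁶ m.
r_a = 1737 + 4218 = 5955.0 km = 5.9550×10⁶ m.
Semi-major axis a = (r_p + r_a)/2 = 3864.1 km = 3.864×10⁶ m.
Vis-viva: v² = μ(2/r − 1/a) = 4.904×10¹² × (3.359×10⁻⁷ − 2.588×10⁻⁷) = 3.779×10⁵ m²/s².
v = 614.7 m/s.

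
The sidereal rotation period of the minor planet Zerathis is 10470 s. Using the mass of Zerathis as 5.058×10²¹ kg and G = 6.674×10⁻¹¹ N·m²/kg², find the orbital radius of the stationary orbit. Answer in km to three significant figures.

r_sync ≈ 979 km

μ = GM = 6.674×10⁻¹¹ × 5.058×10²¹ = 3.376×10¹¹ m³/s².
A synchronous orbit has period T, so by Kepler's third law a = (μT²/4π²)^(1/3).
μT²/4π² = 3.376×10¹¹ × (1.047×10⁴)² / 39.48 = 9.373×10¹⁷ m³.
a = 9.787×10⁵ m = 978.66 km.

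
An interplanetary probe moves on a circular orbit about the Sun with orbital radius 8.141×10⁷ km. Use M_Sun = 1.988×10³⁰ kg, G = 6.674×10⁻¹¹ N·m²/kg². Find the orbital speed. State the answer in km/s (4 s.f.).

μ = GM = 6.674×10⁻¹¹ × 1.988×10³⁰ = 1.327×10²⁰ m³/s².
r = 8.141×10⁷ km = 8.141×10¹⁰ m.
For a circular orbit v = √(μ/r) = √(1.327×10²⁰ / 8.141×10¹⁰) = √(1.630×10⁹) = 40370 m/s.
That is 40.37 km/s.

v ≈ 40.37 km/s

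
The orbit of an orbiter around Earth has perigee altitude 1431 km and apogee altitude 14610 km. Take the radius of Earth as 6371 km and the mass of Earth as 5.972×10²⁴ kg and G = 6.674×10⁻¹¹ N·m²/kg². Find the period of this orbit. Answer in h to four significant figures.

μ = GM = 6.674×10⁻¹¹ × 5.972×10²⁴ = 3.986×10¹⁴ m³/s².
r_p = 6371 + 1431 = 7802.0 km = 7.8020×10⁶ m.
r_a = 6371 + 14610 = 20981 km = 2.0981×10⁷ m.
Semi-major axis a = (r_p + r_a)/2 = (7802.0 + 20981)/2 = 14392 km = 1.439×10⁷ m.
By Kepler's third law T = 2π√(a³/μ) = 2π × 2.735×10³ = 1.718×10⁴ s.
= 4.773 h.

T ≈ 4.773 h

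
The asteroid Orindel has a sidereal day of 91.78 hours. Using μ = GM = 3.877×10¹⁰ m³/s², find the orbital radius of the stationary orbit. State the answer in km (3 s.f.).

r_sync ≈ 4750 km

T = 91.78 hours = 3.304×10⁵ s.
A synchronous orbit has period T, so by Kepler's third law a = (μT²/4π²)^(1/3).
μT²/4π² = 3.877×10¹⁰ × (3.304×10⁵)² / 39.48 = 1.072×10²⁰ m³.
a = 4.751×10⁶ m = 4750.6 km.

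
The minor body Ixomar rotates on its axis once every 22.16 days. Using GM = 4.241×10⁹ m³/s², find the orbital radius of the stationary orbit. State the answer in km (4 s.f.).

r_sync ≈ 7330 km

T = 22.16 days = 1.915×10⁶ s.
A synchronous orbit has period T, so by Kepler's third law a = (μT²/4π²)^(1/3).
μT²/4π² = 4.241×10⁹ × (1.915×10⁶)² / 39.48 = 3.938×10²⁰ m³.
a = 7.330×10⁶ m = 7329.8 km.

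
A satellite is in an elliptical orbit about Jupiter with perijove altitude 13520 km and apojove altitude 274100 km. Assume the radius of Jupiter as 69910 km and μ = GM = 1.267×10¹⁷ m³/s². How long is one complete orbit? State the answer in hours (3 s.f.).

T ≈ 15.3 hours

r_p = 69910 + 13520 = 83430 km = 8.3430×10⁷ m.
r_a = 69910 + 274100 = 344010 km = 3.4401×10⁸ m.
Semi-major axis a = (r_p + r_a)/2 = (83430 + 3.4401×10⁵)/2 = 2.1372×10⁵ km = 2.137×10⁸ m.
By Kepler's third law T = 2π√(a³/μ) = 2π × 8.778×10³ = 5.515×10⁴ s.
= 15.32 hours.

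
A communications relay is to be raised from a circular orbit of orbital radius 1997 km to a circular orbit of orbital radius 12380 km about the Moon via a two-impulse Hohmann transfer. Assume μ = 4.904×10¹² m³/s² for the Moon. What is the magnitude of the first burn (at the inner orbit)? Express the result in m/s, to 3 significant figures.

Δv ≈ 489 m/s

r₁ = 1997 km = 1.997×10⁶ m.
r₂ = 12380 km = 1.238×10⁷ m.
Transfer ellipse a_t = (r₁ + r₂)/2 = 7.188×10⁶ m.
At r₁: circular v_c1 = √(μ/r₁) = 1567 m/s; transfer-perilune v_p = √[μ(2/r₁ − 1/a_t)] = 2056 m/s.
Δv₁ = v_p − v_c1 = 489.4 m/s.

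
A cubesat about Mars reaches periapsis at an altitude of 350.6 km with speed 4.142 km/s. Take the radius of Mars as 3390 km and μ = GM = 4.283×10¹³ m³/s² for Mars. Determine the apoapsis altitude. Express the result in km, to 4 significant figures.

r_p = 3390 + 350.6 = 3740.6 km = 3.741×10⁶ m.
Specific energy ε = v²/2 − μ/r = -2.872×10⁶ J/kg, so a = −μ/(2ε) = 7.457×10⁶ m.
The apsides satisfy r_p + r_a = 2a, so the apoapsis radius is 2a − r_p = 1.117×10⁷ m = 11173 km.
Apoapsis altitude = 11173 − 3390 = 7782.6 km.

apoapsis altitude ≈ 7783 km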